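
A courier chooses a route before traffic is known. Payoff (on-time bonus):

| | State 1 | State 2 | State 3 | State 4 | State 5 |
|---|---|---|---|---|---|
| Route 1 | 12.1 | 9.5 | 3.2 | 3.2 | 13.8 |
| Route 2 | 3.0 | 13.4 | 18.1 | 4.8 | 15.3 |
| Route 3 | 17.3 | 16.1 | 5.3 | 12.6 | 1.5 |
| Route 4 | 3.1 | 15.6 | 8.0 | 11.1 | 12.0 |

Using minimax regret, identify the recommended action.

Route 3

Column bests: State 1=17.3, State 2=16.1, State 3=18.1, State 4=12.6, State 5=15.3.
Route 1 regrets: 5.2, 6.6, 14.9, 9.4, 1.5 → max 14.9
Route 2 regrets: 14.3, 2.7, 0.0, 7.8, 0.0 → max 14.3
Route 3 regrets: 0.0, 0.0, 12.8, 0.0, 13.8 → max 13.8
Route 4 regrets: 14.2, 0.5, 10.1, 1.5, 3.3 → max 14.2
Smallest max regret = 13.8 → Route 3.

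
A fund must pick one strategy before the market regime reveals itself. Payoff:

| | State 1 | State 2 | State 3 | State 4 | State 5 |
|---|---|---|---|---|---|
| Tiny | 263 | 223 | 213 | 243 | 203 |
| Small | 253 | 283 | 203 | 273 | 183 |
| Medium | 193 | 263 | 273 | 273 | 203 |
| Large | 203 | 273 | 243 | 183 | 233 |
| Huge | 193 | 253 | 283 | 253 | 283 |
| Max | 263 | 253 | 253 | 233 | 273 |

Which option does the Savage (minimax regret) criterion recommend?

Column bests: State 1=263, State 2=283, State 3=283, State 4=273, State 5=283.
Tiny regrets: 0, 60, 70, 30, 80 → max 80
Small regrets: 10, 0, 80, 0, 100 → max 100
Medium regrets: 70, 20, 10, 0, 80 → max 80
Large regrets: 60, 10, 40, 90, 50 → max 90
Huge regrets: 70, 30, 0, 20, 0 → max 70
Max regrets: 0, 30, 30, 40, 10 → max 40
Smallest max regret = 40 → Max.

Max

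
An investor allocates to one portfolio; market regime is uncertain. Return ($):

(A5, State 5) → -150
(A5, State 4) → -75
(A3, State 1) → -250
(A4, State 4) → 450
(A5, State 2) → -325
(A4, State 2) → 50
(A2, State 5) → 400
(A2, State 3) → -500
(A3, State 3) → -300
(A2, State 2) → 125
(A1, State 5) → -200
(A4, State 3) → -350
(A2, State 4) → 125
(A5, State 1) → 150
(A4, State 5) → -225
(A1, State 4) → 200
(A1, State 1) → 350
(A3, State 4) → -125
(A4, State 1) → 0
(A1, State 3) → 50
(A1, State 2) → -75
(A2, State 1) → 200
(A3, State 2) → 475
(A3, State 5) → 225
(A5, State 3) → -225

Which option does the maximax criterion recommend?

Row maxima: A1=350, A2=400, A3=475, A4=450, A5=150
Best best-case = 475 → A3.

A3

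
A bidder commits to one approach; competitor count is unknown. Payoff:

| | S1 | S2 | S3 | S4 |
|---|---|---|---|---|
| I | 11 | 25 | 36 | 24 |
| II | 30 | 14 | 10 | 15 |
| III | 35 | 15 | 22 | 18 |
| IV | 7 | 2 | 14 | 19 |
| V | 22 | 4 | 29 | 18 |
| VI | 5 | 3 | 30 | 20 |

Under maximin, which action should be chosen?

Row minima: I=11, II=10, III=15, IV=2, V=4, VI=3
Best worst-case = 15 → III.

III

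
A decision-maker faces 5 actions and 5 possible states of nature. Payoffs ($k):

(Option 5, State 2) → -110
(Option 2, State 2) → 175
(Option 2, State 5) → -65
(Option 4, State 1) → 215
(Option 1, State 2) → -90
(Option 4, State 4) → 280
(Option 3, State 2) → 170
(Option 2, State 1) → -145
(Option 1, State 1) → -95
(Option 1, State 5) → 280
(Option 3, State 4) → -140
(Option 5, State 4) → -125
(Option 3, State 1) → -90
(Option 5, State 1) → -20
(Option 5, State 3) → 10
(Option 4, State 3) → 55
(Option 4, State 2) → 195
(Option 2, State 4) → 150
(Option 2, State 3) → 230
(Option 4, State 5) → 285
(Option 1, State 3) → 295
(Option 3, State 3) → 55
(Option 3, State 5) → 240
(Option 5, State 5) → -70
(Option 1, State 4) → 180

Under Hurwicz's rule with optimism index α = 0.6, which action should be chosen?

Option 4

Option 1: 0.6·295 + 0.4·(-95) = 139
Option 2: 0.6·230 + 0.4·(-145) = 80
Option 3: 0.6·240 + 0.4·(-140) = 88
Option 4: 0.6·285 + 0.4·55 = 193
Option 5: 0.6·10 + 0.4·(-125) = -44
Highest Hurwicz score = 193 → Option 4.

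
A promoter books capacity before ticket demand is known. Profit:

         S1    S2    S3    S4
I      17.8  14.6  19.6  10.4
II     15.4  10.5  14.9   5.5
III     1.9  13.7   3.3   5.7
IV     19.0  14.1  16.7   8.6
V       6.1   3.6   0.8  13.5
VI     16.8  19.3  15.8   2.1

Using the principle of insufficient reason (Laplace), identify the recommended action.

Row averages: I=15.6, II=11.575, III=6.15, IV=14.6, V=6, VI=13.5
Highest average = 15.6 → I.

I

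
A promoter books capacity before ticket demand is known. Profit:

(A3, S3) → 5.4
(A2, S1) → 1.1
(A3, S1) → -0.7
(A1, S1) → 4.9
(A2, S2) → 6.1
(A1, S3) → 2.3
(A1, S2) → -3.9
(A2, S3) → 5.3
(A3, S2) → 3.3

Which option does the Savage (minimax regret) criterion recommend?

Column bests: S1=4.9, S2=6.1, S3=5.4.
A1 regrets: 0.0, 10.0, 3.1 → max 10.0
A2 regrets: 3.8, 0.0, 0.1 → max 3.8
A3 regrets: 5.6, 2.8, 0.0 → max 5.6
Smallest max regret = 3.8 → A2.

A2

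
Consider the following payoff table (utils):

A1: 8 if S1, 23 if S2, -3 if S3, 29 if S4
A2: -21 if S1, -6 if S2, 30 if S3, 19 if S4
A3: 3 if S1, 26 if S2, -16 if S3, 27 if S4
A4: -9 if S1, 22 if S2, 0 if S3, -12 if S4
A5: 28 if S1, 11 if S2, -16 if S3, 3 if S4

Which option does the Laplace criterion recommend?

A1

Row averages: A1=14.25, A2=5.5, A3=10, A4=0.25, A5=6.5
Highest average = 14.25 → A1.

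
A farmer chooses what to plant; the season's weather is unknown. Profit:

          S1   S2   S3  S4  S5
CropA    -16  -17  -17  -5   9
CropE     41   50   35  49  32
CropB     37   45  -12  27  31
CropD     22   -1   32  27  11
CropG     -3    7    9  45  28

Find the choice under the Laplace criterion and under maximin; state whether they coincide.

Row averages: CropA=-9.2, CropE=41.4, CropB=25.6, CropD=18.2, CropG=17.2
Highest average = 41.4 → CropE.
Row minima: CropA=-17, CropE=32, CropB=-12, CropD=-1, CropG=-3
Best worst-case = 32 → CropE.

laplace → CropE; maximin → CropE (agree)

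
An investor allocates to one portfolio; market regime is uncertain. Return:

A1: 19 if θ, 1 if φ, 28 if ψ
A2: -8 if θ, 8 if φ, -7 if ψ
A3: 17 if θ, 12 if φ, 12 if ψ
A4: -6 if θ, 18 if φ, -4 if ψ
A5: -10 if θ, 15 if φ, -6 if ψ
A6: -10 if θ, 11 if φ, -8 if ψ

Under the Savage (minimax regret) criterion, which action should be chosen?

A3

Column bests: θ=19, φ=18, ψ=28.
A1 regrets: 0, 17, 0 → max 17
A2 regrets: 27, 10, 35 → max 35
A3 regrets: 2, 6, 16 → max 16
A4 regrets: 25, 0, 32 → max 32
A5 regrets: 29, 3, 34 → max 34
A6 regrets: 29, 7, 36 → max 36
Smallest max regret = 16 → A3.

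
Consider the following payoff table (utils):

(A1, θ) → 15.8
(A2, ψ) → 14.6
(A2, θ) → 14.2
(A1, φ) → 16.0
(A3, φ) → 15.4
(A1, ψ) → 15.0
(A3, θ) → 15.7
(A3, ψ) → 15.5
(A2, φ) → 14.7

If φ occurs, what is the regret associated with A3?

0.6

Best payoff under φ is 16.0.
Regret = 16.0 − 15.4 = 0.6.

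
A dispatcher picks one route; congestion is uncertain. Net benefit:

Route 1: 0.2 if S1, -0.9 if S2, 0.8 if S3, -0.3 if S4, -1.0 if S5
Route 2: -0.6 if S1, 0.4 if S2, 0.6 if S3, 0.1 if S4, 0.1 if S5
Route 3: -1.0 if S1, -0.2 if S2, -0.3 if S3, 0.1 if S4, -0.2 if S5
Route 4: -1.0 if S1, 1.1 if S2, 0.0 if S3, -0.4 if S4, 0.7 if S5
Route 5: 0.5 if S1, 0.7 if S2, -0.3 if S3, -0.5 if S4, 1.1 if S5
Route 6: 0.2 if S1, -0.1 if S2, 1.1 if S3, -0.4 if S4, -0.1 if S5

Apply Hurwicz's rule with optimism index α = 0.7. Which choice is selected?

Route 1: 0.7·0.8 + 0.3·(-1.0) = 0.26
Route 2: 0.7·0.6 + 0.3·(-0.6) = 0.24
Route 3: 0.7·0.1 + 0.3·(-1.0) = -0.23
Route 4: 0.7·1.1 + 0.3·(-1.0) = 0.47
Route 5: 0.7·1.1 + 0.3·(-0.5) = 0.62
Route 6: 0.7·1.1 + 0.3·(-0.4) = 0.65
Highest Hurwicz score = 0.65 → Route 6.

Route 6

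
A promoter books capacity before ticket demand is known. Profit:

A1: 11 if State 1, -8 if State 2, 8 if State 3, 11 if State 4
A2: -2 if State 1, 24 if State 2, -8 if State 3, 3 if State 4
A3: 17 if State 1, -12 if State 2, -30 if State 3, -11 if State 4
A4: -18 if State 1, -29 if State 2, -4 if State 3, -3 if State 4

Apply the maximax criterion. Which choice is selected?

A2

Row maxima: A1=11, A2=24, A3=17, A4=-3
Best best-case = 24 → A2.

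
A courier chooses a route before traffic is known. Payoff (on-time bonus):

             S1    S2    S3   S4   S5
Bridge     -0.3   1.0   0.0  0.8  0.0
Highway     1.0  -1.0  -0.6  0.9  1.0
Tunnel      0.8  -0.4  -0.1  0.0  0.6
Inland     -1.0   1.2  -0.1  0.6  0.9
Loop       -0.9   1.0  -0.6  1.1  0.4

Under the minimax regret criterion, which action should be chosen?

Column bests: S1=1.0, S2=1.2, S3=0.0, S4=1.1, S5=1.0.
Bridge regrets: 1.3, 0.2, 0.0, 0.3, 1.0 → max 1.3
Highway regrets: 0.0, 2.2, 0.6, 0.2, 0.0 → max 2.2
Tunnel regrets: 0.2, 1.6, 0.1, 1.1, 0.4 → max 1.6
Inland regrets: 2.0, 0.0, 0.1, 0.5, 0.1 → max 2.0
Loop regrets: 1.9, 0.2, 0.6, 0.0, 0.6 → max 1.9
Smallest max regret = 1.3 → Bridge.

Bridge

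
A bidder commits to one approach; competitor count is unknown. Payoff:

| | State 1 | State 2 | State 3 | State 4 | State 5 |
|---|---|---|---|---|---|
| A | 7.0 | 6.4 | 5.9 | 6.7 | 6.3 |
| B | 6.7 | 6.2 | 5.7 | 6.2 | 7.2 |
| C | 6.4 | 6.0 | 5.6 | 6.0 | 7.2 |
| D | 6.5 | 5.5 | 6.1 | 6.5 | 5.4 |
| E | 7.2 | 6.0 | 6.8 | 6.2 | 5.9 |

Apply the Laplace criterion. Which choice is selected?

A

Row averages: A=6.46, B=6.4, C=6.24, D=6, E=6.42
Highest average = 6.46 → A.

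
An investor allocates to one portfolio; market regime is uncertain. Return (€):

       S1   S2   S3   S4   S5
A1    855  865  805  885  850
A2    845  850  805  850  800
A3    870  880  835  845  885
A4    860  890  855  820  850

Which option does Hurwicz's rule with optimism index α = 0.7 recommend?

A1: 0.7·885 + 0.3·805 = 861
A2: 0.7·850 + 0.3·800 = 835
A3: 0.7·885 + 0.3·835 = 870
A4: 0.7·890 + 0.3·820 = 869
Highest Hurwicz score = 870 → A3.

A3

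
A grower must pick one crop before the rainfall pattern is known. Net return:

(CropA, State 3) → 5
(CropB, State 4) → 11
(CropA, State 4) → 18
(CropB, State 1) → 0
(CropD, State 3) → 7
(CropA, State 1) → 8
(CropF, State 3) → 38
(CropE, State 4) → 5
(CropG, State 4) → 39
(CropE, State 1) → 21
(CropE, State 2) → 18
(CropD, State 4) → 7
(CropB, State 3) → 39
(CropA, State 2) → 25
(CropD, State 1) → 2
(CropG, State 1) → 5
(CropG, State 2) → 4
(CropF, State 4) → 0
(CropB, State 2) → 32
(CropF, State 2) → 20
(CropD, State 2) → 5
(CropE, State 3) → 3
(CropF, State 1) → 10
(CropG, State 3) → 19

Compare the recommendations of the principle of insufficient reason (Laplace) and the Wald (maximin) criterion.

Row averages: CropA=14, CropD=5.25, CropG=16.75, CropF=17, CropB=20.5, CropE=11.75
Highest average = 20.5 → CropB.
Row minima: CropA=5, CropD=2, CropG=4, CropF=0, CropB=0, CropE=3
Best worst-case = 5 → CropA.

laplace → CropB; maximin → CropA (disagree)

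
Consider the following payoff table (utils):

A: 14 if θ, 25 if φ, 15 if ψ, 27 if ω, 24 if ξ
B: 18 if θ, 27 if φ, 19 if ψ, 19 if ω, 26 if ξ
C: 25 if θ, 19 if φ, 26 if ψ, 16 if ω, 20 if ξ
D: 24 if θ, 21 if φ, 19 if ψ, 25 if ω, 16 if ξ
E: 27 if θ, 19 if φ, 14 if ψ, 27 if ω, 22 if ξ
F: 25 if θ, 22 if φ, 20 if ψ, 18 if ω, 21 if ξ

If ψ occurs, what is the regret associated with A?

Best payoff under ψ is 26.
Regret = 26 − 15 = 11.

11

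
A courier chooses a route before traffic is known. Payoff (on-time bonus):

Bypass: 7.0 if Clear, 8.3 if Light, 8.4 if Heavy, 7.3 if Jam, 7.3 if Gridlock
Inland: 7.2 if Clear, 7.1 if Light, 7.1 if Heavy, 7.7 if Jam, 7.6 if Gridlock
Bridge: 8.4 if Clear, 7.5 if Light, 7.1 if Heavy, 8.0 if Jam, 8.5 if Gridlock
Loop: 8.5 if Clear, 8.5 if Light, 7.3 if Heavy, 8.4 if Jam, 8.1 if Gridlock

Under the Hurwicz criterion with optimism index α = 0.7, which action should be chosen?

Bypass: 0.7·8.4 + 0.3·7.0 = 7.98
Inland: 0.7·7.7 + 0.3·7.1 = 7.52
Bridge: 0.7·8.5 + 0.3·7.1 = 8.08
Loop: 0.7·8.5 + 0.3·7.3 = 8.14
Highest Hurwicz score = 8.14 → Loop.

Loop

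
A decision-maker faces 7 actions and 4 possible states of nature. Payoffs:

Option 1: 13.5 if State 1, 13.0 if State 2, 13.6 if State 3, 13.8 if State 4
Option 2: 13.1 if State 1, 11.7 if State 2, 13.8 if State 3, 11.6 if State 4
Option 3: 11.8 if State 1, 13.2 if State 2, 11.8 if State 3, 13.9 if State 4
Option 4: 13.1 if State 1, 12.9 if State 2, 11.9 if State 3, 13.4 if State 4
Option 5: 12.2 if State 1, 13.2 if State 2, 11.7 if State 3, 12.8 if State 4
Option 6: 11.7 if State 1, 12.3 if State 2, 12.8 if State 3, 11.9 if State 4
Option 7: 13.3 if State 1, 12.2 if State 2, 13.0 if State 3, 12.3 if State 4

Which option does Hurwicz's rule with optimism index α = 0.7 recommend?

Option 1

Option 1: 0.7·13.8 + 0.3·13.0 = 13.56
Option 2: 0.7·13.8 + 0.3·11.6 = 13.14
Option 3: 0.7·13.9 + 0.3·11.8 = 13.27
Option 4: 0.7·13.4 + 0.3·11.9 = 12.95
Option 5: 0.7·13.2 + 0.3·11.7 = 12.75
Option 6: 0.7·12.8 + 0.3·11.7 = 12.47
Option 7: 0.7·13.3 + 0.3·12.2 = 12.97
Highest Hurwicz score = 13.56 → Option 1.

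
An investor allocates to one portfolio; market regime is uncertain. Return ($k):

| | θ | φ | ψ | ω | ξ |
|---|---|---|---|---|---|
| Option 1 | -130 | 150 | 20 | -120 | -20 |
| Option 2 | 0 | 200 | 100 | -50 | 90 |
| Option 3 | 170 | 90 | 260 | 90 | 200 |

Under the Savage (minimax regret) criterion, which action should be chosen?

Option 3

Column bests: θ=170, φ=200, ψ=260, ω=90, ξ=200.
Option 1 regrets: 300, 50, 240, 210, 220 → max 300
Option 2 regrets: 170, 0, 160, 140, 110 → max 170
Option 3 regrets: 0, 110, 0, 0, 0 → max 110
Smallest max regret = 110 → Option 3.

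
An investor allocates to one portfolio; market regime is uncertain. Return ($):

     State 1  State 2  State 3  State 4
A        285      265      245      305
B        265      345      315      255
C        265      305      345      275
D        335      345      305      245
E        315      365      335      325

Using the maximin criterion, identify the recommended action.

E

Row minima: A=245, B=255, C=265, D=245, E=315
Best worst-case = 315 → E.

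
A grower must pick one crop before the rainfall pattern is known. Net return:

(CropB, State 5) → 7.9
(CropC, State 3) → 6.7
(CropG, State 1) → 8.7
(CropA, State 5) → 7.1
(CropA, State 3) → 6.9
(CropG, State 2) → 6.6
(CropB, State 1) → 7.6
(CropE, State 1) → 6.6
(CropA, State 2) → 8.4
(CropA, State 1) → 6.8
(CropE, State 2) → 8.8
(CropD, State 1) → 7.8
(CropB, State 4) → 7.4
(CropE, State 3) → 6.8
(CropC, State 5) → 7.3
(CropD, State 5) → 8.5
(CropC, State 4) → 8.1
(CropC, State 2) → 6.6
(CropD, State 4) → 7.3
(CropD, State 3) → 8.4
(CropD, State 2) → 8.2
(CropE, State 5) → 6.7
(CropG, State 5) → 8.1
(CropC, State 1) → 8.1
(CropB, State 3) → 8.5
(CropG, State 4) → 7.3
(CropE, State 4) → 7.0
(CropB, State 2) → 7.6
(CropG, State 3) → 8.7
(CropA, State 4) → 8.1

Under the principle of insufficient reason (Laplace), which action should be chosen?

Row averages: CropC=7.36, CropG=7.88, CropE=7.18, CropA=7.46, CropD=8.04, CropB=7.8
Highest average = 8.04 → CropD.

CropD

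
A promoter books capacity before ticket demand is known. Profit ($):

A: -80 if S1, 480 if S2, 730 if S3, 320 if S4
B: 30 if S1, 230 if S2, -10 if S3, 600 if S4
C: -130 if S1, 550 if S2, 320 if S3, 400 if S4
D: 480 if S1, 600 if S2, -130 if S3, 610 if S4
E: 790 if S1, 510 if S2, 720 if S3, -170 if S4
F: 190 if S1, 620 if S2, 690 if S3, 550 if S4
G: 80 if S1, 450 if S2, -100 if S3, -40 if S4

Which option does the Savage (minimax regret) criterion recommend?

Column bests: S1=790, S2=620, S3=730, S4=610.
A regrets: 870, 140, 0, 290 → max 870
B regrets: 760, 390, 740, 10 → max 760
C regrets: 920, 70, 410, 210 → max 920
D regrets: 310, 20, 860, 0 → max 860
E regrets: 0, 110, 10, 780 → max 780
F regrets: 600, 0, 40, 60 → max 600
G regrets: 710, 170, 830, 650 → max 830
Smallest max regret = 600 → F.

F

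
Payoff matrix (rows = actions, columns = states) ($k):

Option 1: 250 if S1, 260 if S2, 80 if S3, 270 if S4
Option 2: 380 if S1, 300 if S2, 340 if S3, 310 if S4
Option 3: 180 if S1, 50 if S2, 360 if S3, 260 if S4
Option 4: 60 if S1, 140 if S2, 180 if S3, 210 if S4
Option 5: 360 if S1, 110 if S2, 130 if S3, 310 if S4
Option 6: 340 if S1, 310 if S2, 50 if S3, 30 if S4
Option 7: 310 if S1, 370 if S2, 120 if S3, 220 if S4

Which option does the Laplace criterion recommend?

Option 2

Row averages: Option 1=215, Option 2=332.5, Option 3=212.5, Option 4=147.5, Option 5=227.5, Option 6=182.5, Option 7=255
Highest average = 332.5 → Option 2.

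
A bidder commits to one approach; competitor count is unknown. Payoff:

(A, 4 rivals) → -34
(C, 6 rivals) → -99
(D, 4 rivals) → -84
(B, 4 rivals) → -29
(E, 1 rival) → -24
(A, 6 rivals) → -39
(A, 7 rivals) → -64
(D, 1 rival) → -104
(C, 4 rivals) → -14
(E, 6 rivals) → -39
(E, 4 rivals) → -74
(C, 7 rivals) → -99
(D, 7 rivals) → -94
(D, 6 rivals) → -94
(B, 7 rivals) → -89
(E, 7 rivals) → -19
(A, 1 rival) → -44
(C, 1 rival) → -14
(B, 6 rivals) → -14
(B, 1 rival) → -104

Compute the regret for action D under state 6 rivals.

Best payoff under 6 rivals is -14.
Regret = -14 − (-94) = 80.

80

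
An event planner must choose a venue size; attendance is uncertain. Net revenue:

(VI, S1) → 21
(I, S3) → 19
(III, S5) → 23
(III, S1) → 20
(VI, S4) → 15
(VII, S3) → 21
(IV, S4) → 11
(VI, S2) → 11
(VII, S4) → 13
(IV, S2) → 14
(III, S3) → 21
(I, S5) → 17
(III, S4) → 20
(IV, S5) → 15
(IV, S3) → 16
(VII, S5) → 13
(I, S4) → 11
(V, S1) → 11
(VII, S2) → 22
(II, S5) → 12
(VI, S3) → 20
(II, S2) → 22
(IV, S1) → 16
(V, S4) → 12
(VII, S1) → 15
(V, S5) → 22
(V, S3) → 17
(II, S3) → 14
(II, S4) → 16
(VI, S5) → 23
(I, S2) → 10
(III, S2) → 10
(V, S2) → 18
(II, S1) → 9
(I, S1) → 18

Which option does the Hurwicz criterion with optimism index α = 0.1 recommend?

VII

I: 0.1·19 + 0.9·10 = 10.9
II: 0.1·22 + 0.9·9 = 10.3
III: 0.1·23 + 0.9·10 = 11.3
IV: 0.1·16 + 0.9·11 = 11.5
V: 0.1·22 + 0.9·11 = 12.1
VI: 0.1·23 + 0.9·11 = 12.2
VII: 0.1·22 + 0.9·13 = 13.9
Highest Hurwicz score = 13.9 → VII.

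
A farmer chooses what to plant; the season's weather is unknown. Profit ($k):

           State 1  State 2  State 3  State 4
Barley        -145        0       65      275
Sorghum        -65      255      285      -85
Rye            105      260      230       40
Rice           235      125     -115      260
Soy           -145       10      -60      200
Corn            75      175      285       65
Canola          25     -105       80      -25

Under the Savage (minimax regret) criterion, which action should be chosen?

Column bests: State 1=235, State 2=260, State 3=285, State 4=275.
Barley regrets: 380, 260, 220, 0 → max 380
Sorghum regrets: 300, 5, 0, 360 → max 360
Rye regrets: 130, 0, 55, 235 → max 235
Rice regrets: 0, 135, 400, 15 → max 400
Soy regrets: 380, 250, 345, 75 → max 380
Corn regrets: 160, 85, 0, 210 → max 210
Canola regrets: 210, 365, 205, 300 → max 365
Smallest max regret = 210 → Corn.

Corn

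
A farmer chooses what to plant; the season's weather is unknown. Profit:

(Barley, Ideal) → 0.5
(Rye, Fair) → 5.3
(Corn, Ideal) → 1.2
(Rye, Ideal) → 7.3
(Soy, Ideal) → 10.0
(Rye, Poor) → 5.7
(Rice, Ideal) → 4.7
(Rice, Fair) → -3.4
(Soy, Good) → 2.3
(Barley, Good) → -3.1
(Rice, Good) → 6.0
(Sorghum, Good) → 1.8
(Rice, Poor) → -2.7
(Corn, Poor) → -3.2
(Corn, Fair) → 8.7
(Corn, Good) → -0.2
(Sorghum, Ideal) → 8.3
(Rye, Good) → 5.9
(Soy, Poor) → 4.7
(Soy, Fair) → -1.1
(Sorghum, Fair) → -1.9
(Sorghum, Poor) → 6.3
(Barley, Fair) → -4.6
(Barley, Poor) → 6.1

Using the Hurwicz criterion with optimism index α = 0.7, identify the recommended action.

Corn: 0.7·8.7 + 0.3·(-3.2) = 5.13
Soy: 0.7·10.0 + 0.3·(-1.1) = 6.67
Rice: 0.7·6.0 + 0.3·(-3.4) = 3.18
Sorghum: 0.7·8.3 + 0.3·(-1.9) = 5.24
Rye: 0.7·7.3 + 0.3·5.3 = 6.7
Barley: 0.7·6.1 + 0.3·(-4.6) = 2.89
Highest Hurwicz score = 6.7 → Rye.

Rye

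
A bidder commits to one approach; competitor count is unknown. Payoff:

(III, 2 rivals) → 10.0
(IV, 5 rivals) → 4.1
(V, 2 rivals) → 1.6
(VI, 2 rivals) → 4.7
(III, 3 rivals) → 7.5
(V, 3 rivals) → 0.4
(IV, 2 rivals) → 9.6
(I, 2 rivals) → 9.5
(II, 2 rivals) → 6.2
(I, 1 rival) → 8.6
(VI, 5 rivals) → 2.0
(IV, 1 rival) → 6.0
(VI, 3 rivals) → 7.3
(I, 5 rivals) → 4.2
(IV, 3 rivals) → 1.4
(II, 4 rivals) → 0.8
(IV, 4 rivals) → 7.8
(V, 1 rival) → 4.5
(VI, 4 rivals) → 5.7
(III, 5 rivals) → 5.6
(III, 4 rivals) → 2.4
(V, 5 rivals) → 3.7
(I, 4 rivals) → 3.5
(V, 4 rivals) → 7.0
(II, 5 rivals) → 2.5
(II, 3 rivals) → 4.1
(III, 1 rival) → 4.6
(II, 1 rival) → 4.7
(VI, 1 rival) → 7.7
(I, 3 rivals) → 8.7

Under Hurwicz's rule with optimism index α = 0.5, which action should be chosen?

I

I: 0.5·9.5 + 0.5·3.5 = 6.5
II: 0.5·6.2 + 0.5·0.8 = 3.5
III: 0.5·10.0 + 0.5·2.4 = 6.2
IV: 0.5·9.6 + 0.5·1.4 = 5.5
V: 0.5·7.0 + 0.5·0.4 = 3.7
VI: 0.5·7.7 + 0.5·2.0 = 4.85
Highest Hurwicz score = 6.5 → I.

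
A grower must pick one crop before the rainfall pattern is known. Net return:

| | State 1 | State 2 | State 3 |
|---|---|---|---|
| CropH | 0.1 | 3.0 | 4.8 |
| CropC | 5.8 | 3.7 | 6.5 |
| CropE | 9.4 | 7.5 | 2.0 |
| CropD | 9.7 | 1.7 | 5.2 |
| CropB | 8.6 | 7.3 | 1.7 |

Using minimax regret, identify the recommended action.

Column bests: State 1=9.7, State 2=7.5, State 3=6.5.
CropH regrets: 9.6, 4.5, 1.7 → max 9.6
CropC regrets: 3.9, 3.8, 0.0 → max 3.9
CropE regrets: 0.3, 0.0, 4.5 → max 4.5
CropD regrets: 0.0, 5.8, 1.3 → max 5.8
CropB regrets: 1.1, 0.2, 4.8 → max 4.8
Smallest max regret = 3.9 → CropC.

CropC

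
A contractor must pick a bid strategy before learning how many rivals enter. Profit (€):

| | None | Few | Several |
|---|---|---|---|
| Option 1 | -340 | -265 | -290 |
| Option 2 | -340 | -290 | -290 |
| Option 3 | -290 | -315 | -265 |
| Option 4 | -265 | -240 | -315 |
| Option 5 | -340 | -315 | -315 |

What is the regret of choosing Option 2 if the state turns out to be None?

Best payoff under None is -265.
Regret = -265 − (-340) = 75.

75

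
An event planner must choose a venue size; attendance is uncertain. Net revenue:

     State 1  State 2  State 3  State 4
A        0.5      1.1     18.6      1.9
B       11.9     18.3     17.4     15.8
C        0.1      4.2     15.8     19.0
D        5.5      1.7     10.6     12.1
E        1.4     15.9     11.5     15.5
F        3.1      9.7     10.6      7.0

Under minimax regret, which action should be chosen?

B

Column bests: State 1=11.9, State 2=18.3, State 3=18.6, State 4=19.0.
A regrets: 11.4, 17.2, 0.0, 17.1 → max 17.2
B regrets: 0.0, 0.0, 1.2, 3.2 → max 3.2
C regrets: 11.8, 14.1, 2.8, 0.0 → max 14.1
D regrets: 6.4, 16.6, 8.0, 6.9 → max 16.6
E regrets: 10.5, 2.4, 7.1, 3.5 → max 10.5
F regrets: 8.8, 8.6, 8.0, 12.0 → max 12.0
Smallest max regret = 3.2 → B.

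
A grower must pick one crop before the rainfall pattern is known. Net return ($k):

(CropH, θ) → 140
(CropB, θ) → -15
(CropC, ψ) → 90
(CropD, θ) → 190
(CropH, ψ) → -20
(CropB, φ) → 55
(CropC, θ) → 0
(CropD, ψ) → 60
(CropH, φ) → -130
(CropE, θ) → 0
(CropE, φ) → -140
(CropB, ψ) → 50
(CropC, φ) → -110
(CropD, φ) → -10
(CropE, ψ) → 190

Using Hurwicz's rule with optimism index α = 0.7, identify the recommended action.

CropC: 0.7·90 + 0.3·(-110) = 30
CropH: 0.7·140 + 0.3·(-130) = 59
CropE: 0.7·190 + 0.3·(-140) = 91
CropD: 0.7·190 + 0.3·(-10) = 130
CropB: 0.7·55 + 0.3·(-15) = 34
Highest Hurwicz score = 130 → CropD.

CropD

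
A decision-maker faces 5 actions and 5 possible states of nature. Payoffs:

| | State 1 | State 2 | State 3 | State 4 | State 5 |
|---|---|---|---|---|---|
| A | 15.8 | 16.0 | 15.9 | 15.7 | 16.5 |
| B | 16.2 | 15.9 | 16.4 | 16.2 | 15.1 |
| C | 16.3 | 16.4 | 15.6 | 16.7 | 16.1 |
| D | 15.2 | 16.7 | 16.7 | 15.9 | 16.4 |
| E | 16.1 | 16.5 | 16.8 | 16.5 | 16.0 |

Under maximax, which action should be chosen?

E

Row maxima: A=16.5, B=16.4, C=16.7, D=16.7, E=16.8
Best best-case = 16.8 → E.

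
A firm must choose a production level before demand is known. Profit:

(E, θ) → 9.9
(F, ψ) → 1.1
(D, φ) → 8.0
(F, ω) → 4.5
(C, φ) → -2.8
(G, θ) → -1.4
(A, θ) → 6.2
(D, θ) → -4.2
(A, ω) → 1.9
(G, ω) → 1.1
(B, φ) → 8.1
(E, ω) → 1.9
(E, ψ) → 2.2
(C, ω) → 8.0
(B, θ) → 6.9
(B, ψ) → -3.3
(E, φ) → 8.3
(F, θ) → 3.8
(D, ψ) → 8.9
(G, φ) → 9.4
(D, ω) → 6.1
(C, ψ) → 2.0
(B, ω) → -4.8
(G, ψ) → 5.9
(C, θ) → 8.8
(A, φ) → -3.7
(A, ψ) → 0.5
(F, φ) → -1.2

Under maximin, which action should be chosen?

E

Row minima: A=-3.7, B=-4.8, C=-2.8, D=-4.2, E=1.9, F=-1.2, G=-1.4
Best worst-case = 1.9 → E.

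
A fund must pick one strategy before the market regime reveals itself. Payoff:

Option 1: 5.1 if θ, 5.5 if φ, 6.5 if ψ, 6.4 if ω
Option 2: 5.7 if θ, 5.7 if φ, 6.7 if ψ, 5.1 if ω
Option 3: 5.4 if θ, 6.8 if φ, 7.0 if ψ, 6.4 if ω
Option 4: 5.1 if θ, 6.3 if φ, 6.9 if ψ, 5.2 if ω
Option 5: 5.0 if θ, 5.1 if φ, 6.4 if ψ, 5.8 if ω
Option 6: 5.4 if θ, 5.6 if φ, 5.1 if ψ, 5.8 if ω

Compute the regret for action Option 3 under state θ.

0.3

Best payoff under θ is 5.7.
Regret = 5.7 − 5.4 = 0.3.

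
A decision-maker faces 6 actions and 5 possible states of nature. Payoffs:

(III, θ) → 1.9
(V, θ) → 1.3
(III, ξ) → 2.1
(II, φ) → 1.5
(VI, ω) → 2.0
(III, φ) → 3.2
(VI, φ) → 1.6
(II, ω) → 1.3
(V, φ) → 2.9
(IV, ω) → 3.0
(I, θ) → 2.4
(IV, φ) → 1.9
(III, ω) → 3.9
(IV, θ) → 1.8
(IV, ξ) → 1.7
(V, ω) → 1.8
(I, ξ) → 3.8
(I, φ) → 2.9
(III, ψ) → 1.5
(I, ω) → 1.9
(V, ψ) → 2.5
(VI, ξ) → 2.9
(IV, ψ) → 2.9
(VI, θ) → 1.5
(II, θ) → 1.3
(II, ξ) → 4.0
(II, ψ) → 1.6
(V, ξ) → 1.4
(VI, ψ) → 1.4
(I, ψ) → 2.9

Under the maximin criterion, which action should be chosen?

I

Row minima: I=1.9, II=1.3, III=1.5, IV=1.7, V=1.3, VI=1.4
Best worst-case = 1.9 → I.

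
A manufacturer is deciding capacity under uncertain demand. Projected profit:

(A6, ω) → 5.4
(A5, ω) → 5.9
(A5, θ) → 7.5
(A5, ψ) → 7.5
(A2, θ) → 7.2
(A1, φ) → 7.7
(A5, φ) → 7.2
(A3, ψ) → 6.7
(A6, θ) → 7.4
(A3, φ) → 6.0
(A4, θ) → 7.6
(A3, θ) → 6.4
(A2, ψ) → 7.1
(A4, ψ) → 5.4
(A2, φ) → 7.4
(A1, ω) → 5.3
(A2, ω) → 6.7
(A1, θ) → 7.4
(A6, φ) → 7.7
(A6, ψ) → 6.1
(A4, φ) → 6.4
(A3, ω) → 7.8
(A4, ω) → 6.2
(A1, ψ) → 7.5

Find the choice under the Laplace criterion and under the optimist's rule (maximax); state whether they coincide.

laplace → A2; maximax → A3 (disagree)

Row averages: A1=6.975, A2=7.1, A3=6.725, A4=6.4, A5=7.025, A6=6.65
Highest average = 7.1 → A2.
Row maxima: A1=7.7, A2=7.4, A3=7.8, A4=7.6, A5=7.5, A6=7.7
Best best-case = 7.8 → A3.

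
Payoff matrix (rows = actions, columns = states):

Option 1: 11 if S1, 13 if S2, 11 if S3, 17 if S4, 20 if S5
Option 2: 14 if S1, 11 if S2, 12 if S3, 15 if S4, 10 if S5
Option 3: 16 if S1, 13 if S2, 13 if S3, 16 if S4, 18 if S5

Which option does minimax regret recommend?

Column bests: S1=16, S2=13, S3=13, S4=17, S5=20.
Option 1 regrets: 5, 0, 2, 0, 0 → max 5
Option 2 regrets: 2, 2, 1, 2, 10 → max 10
Option 3 regrets: 0, 0, 0, 1, 2 → max 2
Smallest max regret = 2 → Option 3.

Option 3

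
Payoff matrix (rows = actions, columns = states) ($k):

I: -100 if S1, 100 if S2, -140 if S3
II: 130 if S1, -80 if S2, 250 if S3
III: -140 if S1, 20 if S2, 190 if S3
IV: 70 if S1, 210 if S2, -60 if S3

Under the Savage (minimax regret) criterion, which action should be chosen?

III

Column bests: S1=130, S2=210, S3=250.
I regrets: 230, 110, 390 → max 390
II regrets: 0, 290, 0 → max 290
III regrets: 270, 190, 60 → max 270
IV regrets: 60, 0, 310 → max 310
Smallest max regret = 270 → III.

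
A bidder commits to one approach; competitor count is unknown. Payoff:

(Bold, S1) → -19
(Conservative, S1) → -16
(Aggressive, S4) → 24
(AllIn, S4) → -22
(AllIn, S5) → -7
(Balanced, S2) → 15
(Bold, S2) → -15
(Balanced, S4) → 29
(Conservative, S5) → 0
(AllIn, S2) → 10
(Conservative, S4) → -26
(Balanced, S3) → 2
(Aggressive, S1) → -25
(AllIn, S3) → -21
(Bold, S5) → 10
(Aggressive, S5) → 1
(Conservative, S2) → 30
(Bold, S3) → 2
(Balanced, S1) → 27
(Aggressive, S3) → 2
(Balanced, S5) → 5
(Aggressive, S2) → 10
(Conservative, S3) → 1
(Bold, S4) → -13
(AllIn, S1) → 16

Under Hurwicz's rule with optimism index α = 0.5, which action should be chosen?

Balanced

Conservative: 0.5·30 + 0.5·(-26) = 2
Balanced: 0.5·29 + 0.5·2 = 15.5
Aggressive: 0.5·24 + 0.5·(-25) = -0.5
Bold: 0.5·10 + 0.5·(-19) = -4.5
AllIn: 0.5·16 + 0.5·(-22) = -3
Highest Hurwicz score = 15.5 → Balanced.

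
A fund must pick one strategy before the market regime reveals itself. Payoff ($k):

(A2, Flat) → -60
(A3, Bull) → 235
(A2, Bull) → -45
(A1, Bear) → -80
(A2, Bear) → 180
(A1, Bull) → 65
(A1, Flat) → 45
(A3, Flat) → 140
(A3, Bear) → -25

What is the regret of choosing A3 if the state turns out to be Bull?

0

Best payoff under Bull is 235.
Regret = 235 − 235 = 0.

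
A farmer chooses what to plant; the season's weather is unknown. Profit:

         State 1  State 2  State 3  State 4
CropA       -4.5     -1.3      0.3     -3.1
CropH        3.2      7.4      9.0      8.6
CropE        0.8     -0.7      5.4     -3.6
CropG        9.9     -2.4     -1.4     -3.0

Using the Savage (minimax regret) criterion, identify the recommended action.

CropH

Column bests: State 1=9.9, State 2=7.4, State 3=9.0, State 4=8.6.
CropA regrets: 14.4, 8.7, 8.7, 11.7 → max 14.4
CropH regrets: 6.7, 0.0, 0.0, 0.0 → max 6.7
CropE regrets: 9.1, 8.1, 3.6, 12.2 → max 12.2
CropG regrets: 0.0, 9.8, 10.4, 11.6 → max 11.6
Smallest max regret = 6.7 → CropH.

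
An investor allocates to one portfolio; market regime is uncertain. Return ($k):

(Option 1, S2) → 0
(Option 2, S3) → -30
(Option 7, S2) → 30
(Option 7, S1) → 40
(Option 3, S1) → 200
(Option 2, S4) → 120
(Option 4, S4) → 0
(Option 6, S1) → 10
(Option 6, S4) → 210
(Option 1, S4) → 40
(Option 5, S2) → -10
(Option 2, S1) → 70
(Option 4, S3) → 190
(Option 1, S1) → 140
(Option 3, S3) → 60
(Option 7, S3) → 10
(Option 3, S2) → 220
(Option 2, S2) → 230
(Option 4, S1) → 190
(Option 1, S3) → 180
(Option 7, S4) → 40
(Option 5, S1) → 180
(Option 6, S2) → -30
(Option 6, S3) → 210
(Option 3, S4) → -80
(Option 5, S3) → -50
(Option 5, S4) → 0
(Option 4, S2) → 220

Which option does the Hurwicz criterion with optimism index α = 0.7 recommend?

Option 1: 0.7·180 + 0.3·0 = 126
Option 2: 0.7·230 + 0.3·(-30) = 152
Option 3: 0.7·220 + 0.3·(-80) = 130
Option 4: 0.7·220 + 0.3·0 = 154
Option 5: 0.7·180 + 0.3·(-50) = 111
Option 6: 0.7·210 + 0.3·(-30) = 138
Option 7: 0.7·40 + 0.3·10 = 31
Highest Hurwicz score = 154 → Option 4.

Option 4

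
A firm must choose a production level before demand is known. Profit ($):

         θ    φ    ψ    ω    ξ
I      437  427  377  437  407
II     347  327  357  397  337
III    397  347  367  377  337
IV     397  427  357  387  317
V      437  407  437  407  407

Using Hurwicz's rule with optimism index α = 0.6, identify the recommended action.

I: 0.6·437 + 0.4·377 = 413
II: 0.6·397 + 0.4·327 = 369
III: 0.6·397 + 0.4·337 = 373
IV: 0.6·427 + 0.4·317 = 383
V: 0.6·437 + 0.4·407 = 425
Highest Hurwicz score = 425 → V.

V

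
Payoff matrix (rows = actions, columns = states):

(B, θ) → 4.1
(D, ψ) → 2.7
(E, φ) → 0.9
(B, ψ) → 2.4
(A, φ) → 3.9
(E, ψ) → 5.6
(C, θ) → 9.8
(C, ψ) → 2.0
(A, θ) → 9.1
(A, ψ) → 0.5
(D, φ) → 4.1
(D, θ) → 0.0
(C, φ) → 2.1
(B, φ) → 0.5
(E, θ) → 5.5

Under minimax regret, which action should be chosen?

Column bests: θ=9.8, φ=4.1, ψ=5.6.
A regrets: 0.7, 0.2, 5.1 → max 5.1
B regrets: 5.7, 3.6, 3.2 → max 5.7
C regrets: 0.0, 2.0, 3.6 → max 3.6
D regrets: 9.8, 0.0, 2.9 → max 9.8
E regrets: 4.3, 3.2, 0.0 → max 4.3
Smallest max regret = 3.6 → C.

C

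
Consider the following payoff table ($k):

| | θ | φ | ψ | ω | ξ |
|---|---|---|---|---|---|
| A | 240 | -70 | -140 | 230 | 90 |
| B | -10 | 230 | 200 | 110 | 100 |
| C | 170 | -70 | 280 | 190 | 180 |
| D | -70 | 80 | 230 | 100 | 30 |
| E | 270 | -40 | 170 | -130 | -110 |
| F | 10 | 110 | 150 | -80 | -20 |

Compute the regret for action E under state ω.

360

Best payoff under ω is 230.
Regret = 230 − (-130) = 360.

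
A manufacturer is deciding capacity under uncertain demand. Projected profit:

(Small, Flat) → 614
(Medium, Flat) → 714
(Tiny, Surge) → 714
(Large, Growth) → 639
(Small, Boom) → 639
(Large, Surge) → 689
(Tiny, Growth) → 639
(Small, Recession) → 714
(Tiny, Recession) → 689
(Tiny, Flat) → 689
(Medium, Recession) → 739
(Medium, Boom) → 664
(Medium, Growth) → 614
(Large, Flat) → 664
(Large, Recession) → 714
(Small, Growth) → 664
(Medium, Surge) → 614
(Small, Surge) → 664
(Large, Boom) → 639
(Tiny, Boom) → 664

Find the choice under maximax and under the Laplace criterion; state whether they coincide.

Row maxima: Tiny=714, Small=714, Medium=739, Large=714
Best best-case = 739 → Medium.
Row averages: Tiny=679, Small=659, Medium=669, Large=669
Highest average = 679 → Tiny.

maximax → Medium; laplace → Tiny (disagree)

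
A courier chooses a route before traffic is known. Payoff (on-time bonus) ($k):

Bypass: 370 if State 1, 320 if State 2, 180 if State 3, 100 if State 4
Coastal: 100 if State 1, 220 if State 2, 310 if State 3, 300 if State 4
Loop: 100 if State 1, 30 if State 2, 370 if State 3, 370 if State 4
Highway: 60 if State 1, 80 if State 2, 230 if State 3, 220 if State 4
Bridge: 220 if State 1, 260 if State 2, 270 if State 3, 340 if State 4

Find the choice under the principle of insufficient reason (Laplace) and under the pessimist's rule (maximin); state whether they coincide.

Row averages: Bypass=242.5, Coastal=232.5, Loop=217.5, Highway=147.5, Bridge=272.5
Highest average = 272.5 → Bridge.
Row minima: Bypass=100, Coastal=100, Loop=30, Highway=60, Bridge=220
Best worst-case = 220 → Bridge.

laplace → Bridge; maximin → Bridge (agree)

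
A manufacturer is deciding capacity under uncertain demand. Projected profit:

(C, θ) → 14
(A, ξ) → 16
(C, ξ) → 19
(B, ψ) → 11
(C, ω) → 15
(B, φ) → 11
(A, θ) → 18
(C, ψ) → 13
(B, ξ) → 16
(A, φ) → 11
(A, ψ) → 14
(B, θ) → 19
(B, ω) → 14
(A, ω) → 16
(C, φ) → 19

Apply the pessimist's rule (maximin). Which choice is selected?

C

Row minima: A=11, B=11, C=13
Best worst-case = 13 → C.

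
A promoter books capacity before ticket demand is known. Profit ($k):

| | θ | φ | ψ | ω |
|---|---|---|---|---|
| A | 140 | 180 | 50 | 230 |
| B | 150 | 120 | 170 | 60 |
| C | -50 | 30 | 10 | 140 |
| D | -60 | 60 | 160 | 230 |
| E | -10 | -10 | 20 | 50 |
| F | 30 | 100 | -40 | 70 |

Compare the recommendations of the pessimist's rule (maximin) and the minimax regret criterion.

maximin → B; minimax regret → A (disagree)

Row minima: A=50, B=60, C=-50, D=-60, E=-10, F=-40
Best worst-case = 60 → B.
Column bests: θ=150, φ=180, ψ=170, ω=230.
A regrets: 10, 0, 120, 0 → max 120
B regrets: 0, 60, 0, 170 → max 170
C regrets: 200, 150, 160, 90 → max 200
D regrets: 210, 120, 10, 0 → max 210
E regrets: 160, 190, 150, 180 → max 190
F regrets: 120, 80, 210, 160 → max 210
Smallest max regret = 120 → A.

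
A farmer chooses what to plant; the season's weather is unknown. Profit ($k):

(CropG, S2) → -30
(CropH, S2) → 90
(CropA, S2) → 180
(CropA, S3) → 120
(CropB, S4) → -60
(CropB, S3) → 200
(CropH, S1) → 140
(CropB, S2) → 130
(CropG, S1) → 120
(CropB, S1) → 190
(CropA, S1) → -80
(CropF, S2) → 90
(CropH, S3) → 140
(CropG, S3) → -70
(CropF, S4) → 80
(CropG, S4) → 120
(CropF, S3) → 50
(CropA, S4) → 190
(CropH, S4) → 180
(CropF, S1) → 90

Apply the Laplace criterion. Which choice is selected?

CropH

Row averages: CropH=137.5, CropF=77.5, CropA=102.5, CropG=35, CropB=115
Highest average = 137.5 → CropH.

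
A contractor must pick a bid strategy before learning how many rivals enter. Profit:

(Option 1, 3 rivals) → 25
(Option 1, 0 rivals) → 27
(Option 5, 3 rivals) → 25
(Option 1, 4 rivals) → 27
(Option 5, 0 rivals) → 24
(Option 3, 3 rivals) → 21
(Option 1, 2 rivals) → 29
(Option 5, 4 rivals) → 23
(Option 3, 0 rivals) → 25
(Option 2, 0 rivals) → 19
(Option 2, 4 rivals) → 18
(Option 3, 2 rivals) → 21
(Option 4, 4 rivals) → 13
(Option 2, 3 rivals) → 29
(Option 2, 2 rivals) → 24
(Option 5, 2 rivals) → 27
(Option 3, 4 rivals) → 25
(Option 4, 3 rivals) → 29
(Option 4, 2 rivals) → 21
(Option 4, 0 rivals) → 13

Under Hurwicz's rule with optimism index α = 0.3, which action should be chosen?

Option 1: 0.3·29 + 0.7·25 = 26.2
Option 2: 0.3·29 + 0.7·18 = 21.3
Option 3: 0.3·25 + 0.7·21 = 22.2
Option 4: 0.3·29 + 0.7·13 = 17.8
Option 5: 0.3·27 + 0.7·23 = 24.2
Highest Hurwicz score = 26.2 → Option 1.

Option 1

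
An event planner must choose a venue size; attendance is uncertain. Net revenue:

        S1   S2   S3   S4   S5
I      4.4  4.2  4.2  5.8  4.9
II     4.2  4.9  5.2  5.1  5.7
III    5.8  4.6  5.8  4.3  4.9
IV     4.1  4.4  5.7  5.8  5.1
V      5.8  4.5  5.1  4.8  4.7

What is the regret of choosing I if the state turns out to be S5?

0.8

Best payoff under S5 is 5.7.
Regret = 5.7 − 4.9 = 0.8.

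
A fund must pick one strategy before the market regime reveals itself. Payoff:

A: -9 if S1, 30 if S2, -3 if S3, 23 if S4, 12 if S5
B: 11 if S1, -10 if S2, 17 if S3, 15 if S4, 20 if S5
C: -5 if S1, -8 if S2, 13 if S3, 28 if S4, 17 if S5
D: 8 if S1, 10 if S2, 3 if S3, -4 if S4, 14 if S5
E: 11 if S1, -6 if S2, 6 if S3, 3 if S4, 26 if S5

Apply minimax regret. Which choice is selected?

A

Column bests: S1=11, S2=30, S3=17, S4=28, S5=26.
A regrets: 20, 0, 20, 5, 14 → max 20
B regrets: 0, 40, 0, 13, 6 → max 40
C regrets: 16, 38, 4, 0, 9 → max 38
D regrets: 3, 20, 14, 32, 12 → max 32
E regrets: 0, 36, 11, 25, 0 → max 36
Smallest max regret = 20 → A.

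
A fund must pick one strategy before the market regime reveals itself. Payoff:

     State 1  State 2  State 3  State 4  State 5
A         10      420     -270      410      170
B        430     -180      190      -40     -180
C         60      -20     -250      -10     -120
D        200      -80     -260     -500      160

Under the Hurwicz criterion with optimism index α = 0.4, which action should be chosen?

A: 0.4·420 + 0.6·(-270) = 6
B: 0.4·430 + 0.6·(-180) = 64
C: 0.4·60 + 0.6·(-250) = -126
D: 0.4·200 + 0.6·(-500) = -220
Highest Hurwicz score = 64 → B.

B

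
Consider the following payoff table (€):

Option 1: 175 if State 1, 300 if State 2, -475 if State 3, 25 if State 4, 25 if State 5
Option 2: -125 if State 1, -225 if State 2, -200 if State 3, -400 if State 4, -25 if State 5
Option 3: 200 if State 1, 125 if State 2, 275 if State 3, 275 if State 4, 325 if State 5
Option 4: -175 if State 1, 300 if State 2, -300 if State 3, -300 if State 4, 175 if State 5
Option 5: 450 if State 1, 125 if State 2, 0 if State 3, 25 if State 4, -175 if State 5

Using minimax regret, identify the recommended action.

Option 3

Column bests: State 1=450, State 2=300, State 3=275, State 4=275, State 5=325.
Option 1 regrets: 275, 0, 750, 250, 300 → max 750
Option 2 regrets: 575, 525, 475, 675, 350 → max 675
Option 3 regrets: 250, 175, 0, 0, 0 → max 250
Option 4 regrets: 625, 0, 575, 575, 150 → max 625
Option 5 regrets: 0, 175, 275, 250, 500 → max 500
Smallest max regret = 250 → Option 3.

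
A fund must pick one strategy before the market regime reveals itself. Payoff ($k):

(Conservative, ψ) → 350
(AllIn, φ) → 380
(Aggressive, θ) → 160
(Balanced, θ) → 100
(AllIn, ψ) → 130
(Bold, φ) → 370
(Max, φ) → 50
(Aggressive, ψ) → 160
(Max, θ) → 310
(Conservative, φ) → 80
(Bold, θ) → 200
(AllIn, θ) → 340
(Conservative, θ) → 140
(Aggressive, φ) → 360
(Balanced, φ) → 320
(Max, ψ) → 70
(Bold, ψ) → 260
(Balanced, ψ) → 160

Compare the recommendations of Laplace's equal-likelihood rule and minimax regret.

laplace → AllIn; minimax regret → Bold (disagree)

Row averages: Conservative=190, Balanced=580/3, Aggressive=680/3, Bold=830/3, AllIn=850/3, Max=430/3
Highest average = 850/3 → AllIn.
Column bests: θ=340, φ=380, ψ=350.
Conservative regrets: 200, 300, 0 → max 300
Balanced regrets: 240, 60, 190 → max 240
Aggressive regrets: 180, 20, 190 → max 190
Bold regrets: 140, 10, 90 → max 140
AllIn regrets: 0, 0, 220 → max 220
Max regrets: 30, 330, 280 → max 330
Smallest max regret = 140 → Bold.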